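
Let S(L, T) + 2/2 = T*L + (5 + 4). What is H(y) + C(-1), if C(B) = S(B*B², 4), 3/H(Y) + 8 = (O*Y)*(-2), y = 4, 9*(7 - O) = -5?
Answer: 2437/616 ≈ 3.9562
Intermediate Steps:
O = 68/9 (O = 7 - ⅑*(-5) = 7 + 5/9 = 68/9 ≈ 7.5556)
S(L, T) = 8 + L*T (S(L, T) = -1 + (T*L + (5 + 4)) = -1 + (L*T + 9) = -1 + (9 + L*T) = 8 + L*T)
H(Y) = 3/(-8 - 136*Y/9) (H(Y) = 3/(-8 + (68*Y/9)*(-2)) = 3/(-8 - 136*Y/9))
C(B) = 8 + 4*B³ (C(B) = 8 + (B*B²)*4 = 8 + B³*4 = 8 + 4*B³)
H(y) + C(-1) = -27/(72 + 136*4) + (8 + 4*(-1)³) = -27/(72 + 544) + (8 + 4*(-1)) = -27/616 + (8 - 4) = -27*1/616 + 4 = -27/616 + 4 = 2437/616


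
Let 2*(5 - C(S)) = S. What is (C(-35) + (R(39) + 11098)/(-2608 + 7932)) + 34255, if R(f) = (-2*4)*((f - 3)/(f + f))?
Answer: 593139639/17303 ≈ 34280.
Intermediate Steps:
C(S) = 5 - S/2
R(f) = -4*(-3 + f)/f (R(f) = -8*(-3 + f)/(2*f) = -8*(-3 + f)*1/(2*f) = -4*(-3 + f)/f)
(C(-35) + (R(39) + 11098)/(-2608 + 7932)) + 34255 = ((5 - ½*(-35)) + ((-4 + 12/39) + 11098)/(-2608 + 7932)) + 34255 = ((5 + 35/2) + ((-4 + 12*(1/39)) + 11098)/5324) + 34255 = (45/2 + ((-4 + 4/13) + 11098)*(1/5324)) + 34255 = (45/2 + (-48/13 + 11098)*(1/5324)) + 34255 = (45/2 + (144226/13)*(1/5324)) + 34255 = (45/2 + 72113/34606) + 34255 = 425374/17303 + 34255 = 593139639/17303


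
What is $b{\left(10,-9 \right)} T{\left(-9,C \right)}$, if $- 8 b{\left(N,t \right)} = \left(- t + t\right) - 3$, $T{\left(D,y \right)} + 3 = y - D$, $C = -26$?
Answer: $- \frac{15}{2} \approx -7.5$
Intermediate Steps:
$T{\left(D,y \right)} = -3 + y - D$ ($T{\left(D,y \right)} = -3 - \left(D - y\right) = -3 + y - D$)
$b{\left(N,t \right)} = \frac{3}{8}$ ($b{\left(N,t \right)} = - \frac{\left(- t + t\right) - 3}{8} = - \frac{0 - 3}{8} = \left(- \frac{1}{8}\right) \left(-3\right) = \frac{3}{8}$)
$b{\left(10,-9 \right)} T{\left(-9,C \right)} = \frac{3 \left(-3 - 26 - -9\right)}{8} = \frac{3 \left(-3 - 26 + 9\right)}{8} = \frac{3}{8} \left(-20\right) = - \frac{15}{2}$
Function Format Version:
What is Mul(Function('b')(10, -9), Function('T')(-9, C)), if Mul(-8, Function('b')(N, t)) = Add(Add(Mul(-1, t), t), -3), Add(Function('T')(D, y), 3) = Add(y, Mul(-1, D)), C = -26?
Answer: Rational(-15, 2) ≈ -7.5000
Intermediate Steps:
Function('T')(D, y) = Add(-3, y, Mul(-1, D)) (Function('T')(D, y) = Add(-3, Add(y, Mul(-1, D))) = Add(-3, y, Mul(-1, D)))
Function('b')(N, t) = Rational(3, 8) (Function('b')(N, t) = Mul(Rational(-1, 8), Add(Add(Mul(-1, t), t), -3)) = Mul(Rational(-1, 8), Add(0, -3)) = Mul(Rational(-1, 8), -3) = Rational(3, 8))
Mul(Function('b')(10, -9), Function('T')(-9, C)) = Mul(Rational(3, 8), Add(-3, -26, Mul(-1, -9))) = Mul(Rational(3, 8), Add(-3, -26, 9)) = Mul(Rational(3, 8), -20) = Rational(-15, 2)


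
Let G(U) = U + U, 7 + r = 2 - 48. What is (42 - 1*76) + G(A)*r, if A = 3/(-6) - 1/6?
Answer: 110/3 ≈ 36.667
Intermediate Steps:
A = -2/3 (A = 3*(-1/6) - 1*1/6 = -1/2 - 1/6 = -2/3 ≈ -0.66667)
r = -53 (r = -7 + (2 - 48) = -7 - 46 = -53)
G(U) = 2*U
(42 - 1*76) + G(A)*r = (42 - 1*76) + (2*(-2/3))*(-53) = (42 - 76) - 4/3*(-53) = -34 + 212/3 = 110/3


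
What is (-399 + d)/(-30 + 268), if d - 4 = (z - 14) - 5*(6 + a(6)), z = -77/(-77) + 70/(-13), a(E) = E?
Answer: -181/91 ≈ -1.9890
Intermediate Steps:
z = -57/13 (z = -77*(-1/77) + 70*(-1/13) = 1 - 70/13 = -57/13 ≈ -4.3846)
d = -967/13 (d = 4 + ((-57/13 - 14) - 5*(6 + 6)) = 4 + (-239/13 - 5*12) = 4 + (-239/13 - 60) = 4 - 1019/13 = -967/13 ≈ -74.385)
(-399 + d)/(-30 + 268) = (-399 - 967/13)/(-30 + 268) = -6154/13/238 = -6154/13*1/238 = -181/91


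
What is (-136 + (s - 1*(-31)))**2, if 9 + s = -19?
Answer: 17689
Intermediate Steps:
s = -28 (s = -9 - 19 = -28)
(-136 + (s - 1*(-31)))**2 = (-136 + (-28 - 1*(-31)))**2 = (-136 + (-28 + 31))**2 = (-136 + 3)**2 = (-133)**2 = 17689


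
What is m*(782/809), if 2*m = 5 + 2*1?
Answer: 2737/809 ≈ 3.3832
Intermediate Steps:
m = 7/2 (m = (5 + 2*1)/2 = (5 + 2)/2 = (1/2)*7 = 7/2 ≈ 3.5000)
m*(782/809) = 7*(782/809)/2 = 7*(782*(1/809))/2 = (7/2)*(782/809) = 2737/809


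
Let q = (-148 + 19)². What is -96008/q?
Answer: -96008/16641 ≈ -5.7694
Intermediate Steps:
q = 16641 (q = (-129)² = 16641)
-96008/q = -96008/16641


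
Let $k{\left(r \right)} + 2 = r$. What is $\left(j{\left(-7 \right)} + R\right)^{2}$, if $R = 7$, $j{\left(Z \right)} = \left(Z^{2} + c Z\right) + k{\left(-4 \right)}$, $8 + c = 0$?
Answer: $11236$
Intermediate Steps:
$c = -8$ ($c = -8 + 0 = -8$)
$k{\left(r \right)} = -2 + r$
$j{\left(Z \right)} = -6 + Z^{2} - 8 Z$ ($j{\left(Z \right)} = \left(Z^{2} - 8 Z\right) - 6 = -6 + Z^{2} - 8 Z$)
$\left(j{\left(-7 \right)} + R\right)^{2} = \left(\left(-6 + \left(-7\right)^{2} - -56\right) + 7\right)^{2} = \left(\left(-6 + 49 + 56\right) + 7\right)^{2} = \left(99 + 7\right)^{2} = 106^{2} = 11236$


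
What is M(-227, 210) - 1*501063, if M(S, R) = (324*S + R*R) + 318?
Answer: -530193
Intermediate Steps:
M(S, R) = 318 + R² + 324*S (M(S, R) = (324*S + R²) + 318 = (R² + 324*S) + 318 = 318 + R² + 324*S)
M(-227, 210) - 1*501063 = (318 + 210² + 324*(-227)) - 1*501063 = (318 + 44100 - 73548) - 501063 = -29130 - 501063 = -530193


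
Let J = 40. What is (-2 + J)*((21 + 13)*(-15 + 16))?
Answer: 1292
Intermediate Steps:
(-2 + J)*((21 + 13)*(-15 + 16)) = (-2 + 40)*((21 + 13)*(-15 + 16)) = 38*(34*1) = 38*34 = 1292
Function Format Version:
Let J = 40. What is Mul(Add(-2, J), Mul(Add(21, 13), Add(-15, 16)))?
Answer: 1292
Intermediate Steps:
Mul(Add(-2, J), Mul(Add(21, 13), Add(-15, 16))) = Mul(Add(-2, 40), Mul(Add(21, 13), Add(-15, 16))) = Mul(38, Mul(34, 1)) = Mul(38, 34) = 1292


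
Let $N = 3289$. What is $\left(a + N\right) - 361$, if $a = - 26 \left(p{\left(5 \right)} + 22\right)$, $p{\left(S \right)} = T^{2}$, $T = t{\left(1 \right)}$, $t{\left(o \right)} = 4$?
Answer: $1940$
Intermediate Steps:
$T = 4$
$p{\left(S \right)} = 16$ ($p{\left(S \right)} = 4^{2} = 16$)
$a = -988$ ($a = - 26 \left(16 + 22\right) = \left(-26\right) 38 = -988$)
$\left(a + N\right) - 361 = \left(-988 + 3289\right) - 361 = 2301 - 361 = 1940$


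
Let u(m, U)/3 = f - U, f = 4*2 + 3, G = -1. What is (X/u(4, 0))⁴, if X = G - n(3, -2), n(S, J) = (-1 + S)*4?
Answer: 81/14641 ≈ 0.0055324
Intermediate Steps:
n(S, J) = -4 + 4*S
f = 11 (f = 8 + 3 = 11)
u(m, U) = 33 - 3*U (u(m, U) = 3*(11 - U) = 33 - 3*U)
X = -9 (X = -1 - (-4 + 4*3) = -1 - (-4 + 12) = -1 - 1*8 = -1 - 8 = -9)
(X/u(4, 0))⁴ = (-9/(33 - 3*0))⁴ = (-9/(33 + 0))⁴ = (-9/33)⁴ = (-9*1/33)⁴ = (-3/11)⁴ = 81/14641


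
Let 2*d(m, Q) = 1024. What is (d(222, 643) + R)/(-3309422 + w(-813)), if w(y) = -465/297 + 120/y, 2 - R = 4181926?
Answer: 112183102548/88788528803 ≈ 1.2635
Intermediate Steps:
R = -4181924 (R = 2 - 1*4181926 = 2 - 4181926 = -4181924)
d(m, Q) = 512 (d(m, Q) = (½)*1024 = 512)
w(y) = -155/99 + 120/y (w(y) = -465*1/297 + 120/y = -155/99 + 120/y)
(d(222, 643) + R)/(-3309422 + w(-813)) = (512 - 4181924)/(-3309422 + (-155/99 + 120/(-813))) = -4181412/(-3309422 + (-155/99 + 120*(-1/813))) = -4181412/(-3309422 + (-155/99 - 40/271)) = -4181412/(-3309422 - 45965/26829) = -4181412/(-88788528803/26829) = -4181412*(-26829/88788528803) = 112183102548/88788528803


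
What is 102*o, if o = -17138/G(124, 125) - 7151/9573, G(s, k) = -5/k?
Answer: 139452519766/3191 ≈ 4.3702e+7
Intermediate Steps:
o = 4101544699/9573 (o = -17138/((-5/125)) - 7151/9573 = -17138/((-5*1/125)) - 7151*1/9573 = -17138/(-1/25) - 7151/9573 = -17138*(-25) - 7151/9573 = 428450 - 7151/9573 = 4101544699/9573 ≈ 4.2845e+5)
102*o = 102*(4101544699/9573) = 139452519766/3191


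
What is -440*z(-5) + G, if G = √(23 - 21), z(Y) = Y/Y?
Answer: -440 + √2 ≈ -438.59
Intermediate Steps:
z(Y) = 1
G = √2 ≈ 1.4142
-440*z(-5) + G = -440 + √2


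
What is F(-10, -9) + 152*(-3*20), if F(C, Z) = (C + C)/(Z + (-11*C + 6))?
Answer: -975860/107 ≈ -9120.2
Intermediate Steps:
F(C, Z) = 2*C/(6 + Z - 11*C) (F(C, Z) = (2*C)/(Z + (6 - 11*C)) = (2*C)/(6 + Z - 11*C) = 2*C/(6 + Z - 11*C))
F(-10, -9) + 152*(-3*20) = 2*(-10)/(6 - 9 - 11*(-10)) + 152*(-3*20) = 2*(-10)/(6 - 9 + 110) + 152*(-60) = 2*(-10)/107 - 9120 = 2*(-10)*(1/107) - 9120 = -20/107 - 9120 = -975860/107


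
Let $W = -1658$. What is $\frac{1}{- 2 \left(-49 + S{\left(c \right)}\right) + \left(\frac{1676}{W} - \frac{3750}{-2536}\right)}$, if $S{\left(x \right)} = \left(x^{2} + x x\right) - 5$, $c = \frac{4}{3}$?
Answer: $\frac{9460548}{958890295} \approx 0.0098661$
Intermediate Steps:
$c = \frac{4}{3}$ ($c = 4 \cdot \frac{1}{3} = \frac{4}{3} \approx 1.3333$)
$S{\left(x \right)} = -5 + 2 x^{2}$ ($S{\left(x \right)} = \left(x^{2} + x^{2}\right) - 5 = 2 x^{2} - 5 = -5 + 2 x^{2}$)
$\frac{1}{- 2 \left(-49 + S{\left(c \right)}\right) + \left(\frac{1676}{W} - \frac{3750}{-2536}\right)} = \frac{1}{- 2 \left(-49 - \left(5 - 2 \left(\frac{4}{3}\right)^{2}\right)\right) + \left(\frac{1676}{-1658} - \frac{3750}{-2536}\right)} = \frac{1}{- 2 \left(-49 + \left(-5 + 2 \cdot \frac{16}{9}\right)\right) + \left(1676 \left(- \frac{1}{1658}\right) - - \frac{1875}{1268}\right)} = \frac{1}{- 2 \left(-49 + \left(-5 + \frac{32}{9}\right)\right) + \left(- \frac{838}{829} + \frac{1875}{1268}\right)} = \frac{1}{- 2 \left(-49 - \frac{13}{9}\right) + \frac{491791}{1051172}} = \frac{1}{\left(-2\right) \left(- \frac{454}{9}\right) + \frac{491791}{1051172}} = \frac{1}{\frac{908}{9} + \frac{491791}{1051172}} = \frac{1}{\frac{958890295}{9460548}} = \frac{9460548}{958890295}$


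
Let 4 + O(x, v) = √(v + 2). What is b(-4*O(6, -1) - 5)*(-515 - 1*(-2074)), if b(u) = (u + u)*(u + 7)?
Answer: 305564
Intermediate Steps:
O(x, v) = -4 + √(2 + v) (O(x, v) = -4 + √(v + 2) = -4 + √(2 + v))
b(u) = 2*u*(7 + u) (b(u) = (2*u)*(7 + u) = 2*u*(7 + u))
b(-4*O(6, -1) - 5)*(-515 - 1*(-2074)) = (2*(-4*(-4 + √(2 - 1)) - 5)*(7 + (-4*(-4 + √(2 - 1)) - 5)))*(-515 - 1*(-2074)) = (2*(-4*(-4 + √1) - 5)*(7 + (-4*(-4 + √1) - 5)))*(-515 + 2074) = (2*(-4*(-4 + 1) - 5)*(7 + (-4*(-4 + 1) - 5)))*1559 = (2*(-4*(-3) - 5)*(7 + (-4*(-3) - 5)))*1559 = (2*(12 - 5)*(7 + (12 - 5)))*1559 = (2*7*(7 + 7))*1559 = (2*7*14)*1559 = 196*1559 = 305564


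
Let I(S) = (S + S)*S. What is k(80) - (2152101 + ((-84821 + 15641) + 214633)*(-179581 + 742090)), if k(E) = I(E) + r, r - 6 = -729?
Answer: -81820761601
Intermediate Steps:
I(S) = 2*S**2 (I(S) = (2*S)*S = 2*S**2)
r = -723 (r = 6 - 729 = -723)
k(E) = -723 + 2*E**2 (k(E) = 2*E**2 - 723 = -723 + 2*E**2)
k(80) - (2152101 + ((-84821 + 15641) + 214633)*(-179581 + 742090)) = (-723 + 2*80**2) - (2152101 + ((-84821 + 15641) + 214633)*(-179581 + 742090)) = (-723 + 2*6400) - (2152101 + (-69180 + 214633)*562509) = (-723 + 12800) - (2152101 + 145453*562509) = 12077 - (2152101 + 81818621577) = 12077 - 1*81820773678 = 12077 - 81820773678 = -81820761601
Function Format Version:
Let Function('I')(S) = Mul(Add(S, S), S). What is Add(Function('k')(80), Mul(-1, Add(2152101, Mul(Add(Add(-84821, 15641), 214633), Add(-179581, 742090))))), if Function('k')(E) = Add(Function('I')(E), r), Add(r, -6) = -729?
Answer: -81820761601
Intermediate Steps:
Function('I')(S) = Mul(2, Pow(S, 2)) (Function('I')(S) = Mul(Mul(2, S), S) = Mul(2, Pow(S, 2)))
r = -723 (r = Add(6, -729) = -723)
Function('k')(E) = Add(-723, Mul(2, Pow(E, 2))) (Function('k')(E) = Add(Mul(2, Pow(E, 2)), -723) = Add(-723, Mul(2, Pow(E, 2))))
Add(Function('k')(80), Mul(-1, Add(2152101, Mul(Add(Add(-84821, 15641), 214633), Add(-179581, 742090))))) = Add(Add(-723, Mul(2, Pow(80, 2))), Mul(-1, Add(2152101, Mul(Add(Add(-84821, 15641), 214633), Add(-179581, 742090))))) = Add(Add(-723, Mul(2, 6400)), Mul(-1, Add(2152101, Mul(Add(-69180, 214633), 562509)))) = Add(Add(-723, 12800), Mul(-1, Add(2152101, Mul(145453, 562509)))) = Add(12077, Mul(-1, Add(2152101, 81818621577))) = Add(12077, Mul(-1, 81820773678)) = Add(12077, -81820773678) = -81820761601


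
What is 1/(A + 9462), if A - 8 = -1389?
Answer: 1/8081 ≈ 0.00012375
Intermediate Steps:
A = -1381 (A = 8 - 1389 = -1381)
1/(A + 9462) = 1/(-1381 + 9462) = 1/8081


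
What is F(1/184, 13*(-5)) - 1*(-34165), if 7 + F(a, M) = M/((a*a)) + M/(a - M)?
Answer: -25913303162/11961 ≈ -2.1665e+6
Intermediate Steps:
F(a, M) = -7 + M/a² + M/(a - M) (F(a, M) = -7 + (M/((a*a)) + M/(a - M)) = -7 + (M/(a²) + M/(a - M)) = -7 + (M/a² + M/(a - M)) = -7 + M/a² + M/(a - M))
F(1/184, 13*(-5)) - 1*(-34165) = ((13*(-5))² + 7*(1/184)³ - 1*13*(-5)/184 - 8*13*(-5)*(1/184)²)/((1/184)²*(13*(-5) - 1/184)) - 1*(-34165) = ((-65)² + 7*(1/184)³ - 1*(-65)*1/184 - 8*(-65)*(1/184)²)/(184⁻²*(-65 - 1*1/184)) + 34165 = 33856*(4225 + 7*(1/6229504) + 65/184 - 8*(-65)*1/33856)/(-65 - 1/184) + 34165 = 33856*(4225 + 7/6229504 + 65/184 + 65/4232)/(-11961/184) + 34165 = 33856*(-184/11961)*(26321950727/6229504) + 34165 = -26321950727/11961 + 34165 = -25913303162/11961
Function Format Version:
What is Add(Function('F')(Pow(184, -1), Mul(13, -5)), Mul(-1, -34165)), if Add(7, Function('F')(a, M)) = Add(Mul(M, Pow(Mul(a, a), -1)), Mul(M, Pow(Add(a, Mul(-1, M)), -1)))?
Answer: Rational(-25913303162, 11961) ≈ -2.1665e+6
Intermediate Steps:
Function('F')(a, M) = Add(-7, Mul(M, Pow(a, -2)), Mul(M, Pow(Add(a, Mul(-1, M)), -1))) (Function('F')(a, M) = Add(-7, Add(Mul(M, Pow(Mul(a, a), -1)), Mul(M, Pow(Add(a, Mul(-1, M)), -1)))) = Add(-7, Add(Mul(M, Pow(Pow(a, 2), -1)), Mul(M, Pow(Add(a, Mul(-1, M)), -1)))) = Add(-7, Add(Mul(M, Pow(a, -2)), Mul(M, Pow(Add(a, Mul(-1, M)), -1)))) = Add(-7, Mul(M, Pow(a, -2)), Mul(M, Pow(Add(a, Mul(-1, M)), -1))))
Add(Function('F')(Pow(184, -1), Mul(13, -5)), Mul(-1, -34165)) = Add(Mul(Pow(Pow(184, -1), -2), Pow(Add(Mul(13, -5), Mul(-1, Pow(184, -1))), -1), Add(Pow(Mul(13, -5), 2), Mul(7, Pow(Pow(184, -1), 3)), Mul(-1, Mul(13, -5), Pow(184, -1)), Mul(-8, Mul(13, -5), Pow(Pow(184, -1), 2)))), Mul(-1, -34165)) = Add(Mul(Pow(Rational(1, 184), -2), Pow(Add(-65, Mul(-1, Rational(1, 184))), -1), Add(Pow(-65, 2), Mul(7, Pow(Rational(1, 184), 3)), Mul(-1, -65, Rational(1, 184)), Mul(-8, -65, Pow(Rational(1, 184), 2)))), 34165) = Add(Mul(33856, Pow(Add(-65, Rational(-1, 184)), -1), Add(4225, Mul(7, Rational(1, 6229504)), Rational(65, 184), Mul(-8, -65, Rational(1, 33856)))), 34165) = Add(Mul(33856, Pow(Rational(-11961, 184), -1), Add(4225, Rational(7, 6229504), Rational(65, 184), Rational(65, 4232))), 34165) = Add(Mul(33856, Rational(-184, 11961), Rational(26321950727, 6229504)), 34165) = Add(Rational(-26321950727, 11961), 34165) = Rational(-25913303162, 11961)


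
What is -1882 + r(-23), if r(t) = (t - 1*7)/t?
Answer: -43256/23 ≈ -1880.7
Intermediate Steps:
r(t) = (-7 + t)/t (r(t) = (t - 7)/t = (-7 + t)/t)
-1882 + r(-23) = -1882 + (-7 - 23)/(-23) = -1882 - 1/23*(-30) = -1882 + 30/23 = -43256/23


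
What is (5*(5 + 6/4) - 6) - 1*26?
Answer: 1/2 ≈ 0.50000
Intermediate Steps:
(5*(5 + 6/4) - 6) - 1*26 = (5*(5 + 6*(1/4)) - 6) - 26 = (5*(5 + 3/2) - 6) - 26 = (5*(13/2) - 6) - 26 = (65/2 - 6) - 26 = 53/2 - 26 = 1/2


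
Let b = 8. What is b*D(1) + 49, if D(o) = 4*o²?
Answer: 81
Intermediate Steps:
b*D(1) + 49 = 8*(4*1²) + 49 = 8*(4*1) + 49 = 8*4 + 49 = 32 + 49 = 81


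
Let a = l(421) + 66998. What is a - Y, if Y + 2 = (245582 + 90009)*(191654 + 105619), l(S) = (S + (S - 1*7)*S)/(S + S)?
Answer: -199524152271/2 ≈ -9.9762e+10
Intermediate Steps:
l(S) = (S + S*(-7 + S))/(2*S) (l(S) = (S + (S - 7)*S)/((2*S)) = (S + (-7 + S)*S)*(1/(2*S)) = (S + S*(-7 + S))*(1/(2*S)) = (S + S*(-7 + S))/(2*S))
a = 134411/2 (a = (-3 + (1/2)*421) + 66998 = (-3 + 421/2) + 66998 = 415/2 + 66998 = 134411/2 ≈ 67206.)
Y = 99762143341 (Y = -2 + (245582 + 90009)*(191654 + 105619) = -2 + 335591*297273 = -2 + 99762143343 = 99762143341)
a - Y = 134411/2 - 1*99762143341 = 134411/2 - 99762143341 = -199524152271/2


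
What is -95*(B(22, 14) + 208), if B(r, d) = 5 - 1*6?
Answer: -19665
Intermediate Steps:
B(r, d) = -1 (B(r, d) = 5 - 6 = -1)
-95*(B(22, 14) + 208) = -95*(-1 + 208) = -95*207 = -19665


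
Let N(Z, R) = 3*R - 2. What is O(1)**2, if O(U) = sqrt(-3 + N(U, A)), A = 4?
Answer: 7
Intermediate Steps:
N(Z, R) = -2 + 3*R
O(U) = sqrt(7) (O(U) = sqrt(-3 + (-2 + 3*4)) = sqrt(-3 + (-2 + 12)) = sqrt(-3 + 10) = sqrt(7))
O(1)**2 = (sqrt(7))**2 = 7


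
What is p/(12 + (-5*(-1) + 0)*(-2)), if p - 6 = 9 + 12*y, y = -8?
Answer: -81/2 ≈ -40.500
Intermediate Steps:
p = -81 (p = 6 + (9 + 12*(-8)) = 6 + (9 - 96) = 6 - 87 = -81)
p/(12 + (-5*(-1) + 0)*(-2)) = -81/(12 + (-5*(-1) + 0)*(-2)) = -81/(12 + (5 + 0)*(-2)) = -81/(12 + 5*(-2)) = -81/(12 - 10) = -81/2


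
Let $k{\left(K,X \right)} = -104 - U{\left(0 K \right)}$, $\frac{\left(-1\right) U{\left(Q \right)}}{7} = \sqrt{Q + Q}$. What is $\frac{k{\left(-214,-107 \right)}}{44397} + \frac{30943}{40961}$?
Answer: $\frac{1369516427}{1818545517} \approx 0.75308$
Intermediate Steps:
$U{\left(Q \right)} = - 7 \sqrt{2} \sqrt{Q}$ ($U{\left(Q \right)} = - 7 \sqrt{Q + Q} = - 7 \sqrt{2 Q} = - 7 \sqrt{2} \sqrt{Q}$)
$k{\left(K,X \right)} = -104$ ($k{\left(K,X \right)} = -104 - - 7 \sqrt{2} \sqrt{0 K} = -104 - - 7 \sqrt{2} \sqrt{0} = -104 - \left(-7\right) \sqrt{2} \cdot 0 = -104 - 0 = -104 + 0 = -104$)
$\frac{k{\left(-214,-107 \right)}}{44397} + \frac{30943}{40961} = - \frac{104}{44397} + \frac{30943}{40961} = \frac{1369516427}{1818545517}$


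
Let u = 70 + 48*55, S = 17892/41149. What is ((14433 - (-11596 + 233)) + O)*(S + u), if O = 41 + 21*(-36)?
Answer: 2797326116242/41149 ≈ 6.7980e+7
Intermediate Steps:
S = 17892/41149 (S = 17892*(1/41149) = 17892/41149 ≈ 0.43481)
O = -715 (O = 41 - 756 = -715)
u = 2710 (u = 70 + 2640 = 2710)
((14433 - (-11596 + 233)) + O)*(S + u) = ((14433 - (-11596 + 233)) - 715)*(17892/41149 + 2710) = ((14433 - 1*(-11363)) - 715)*(111531682/41149) = ((14433 + 11363) - 715)*(111531682/41149) = (25796 - 715)*(111531682/41149) = 25081*(111531682/41149) = 2797326116242/41149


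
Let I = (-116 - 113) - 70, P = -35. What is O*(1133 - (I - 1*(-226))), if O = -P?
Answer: 42210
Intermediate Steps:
I = -299 (I = -229 - 70 = -299)
O = 35 (O = -1*(-35) = 35)
O*(1133 - (I - 1*(-226))) = 35*(1133 - (-299 - 1*(-226))) = 35*(1133 - (-299 + 226)) = 35*(1133 - 1*(-73)) = 35*(1133 + 73) = 35*1206 = 42210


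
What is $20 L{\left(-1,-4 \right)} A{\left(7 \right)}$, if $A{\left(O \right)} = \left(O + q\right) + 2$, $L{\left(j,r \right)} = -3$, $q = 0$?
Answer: $-540$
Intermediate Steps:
$A{\left(O \right)} = 2 + O$ ($A{\left(O \right)} = \left(O + 0\right) + 2 = O + 2 = 2 + O$)
$20 L{\left(-1,-4 \right)} A{\left(7 \right)} = 20 \left(-3\right) \left(2 + 7\right) = \left(-60\right) 9 = -540$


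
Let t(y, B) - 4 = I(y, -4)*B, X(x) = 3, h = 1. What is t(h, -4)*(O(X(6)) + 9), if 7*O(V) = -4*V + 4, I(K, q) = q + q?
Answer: 1980/7 ≈ 282.86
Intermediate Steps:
I(K, q) = 2*q
t(y, B) = 4 - 8*B (t(y, B) = 4 + (2*(-4))*B = 4 - 8*B)
O(V) = 4/7 - 4*V/7 (O(V) = (-4*V + 4)/7 = (4 - 4*V)/7 = 4/7 - 4*V/7)
t(h, -4)*(O(X(6)) + 9) = (4 - 8*(-4))*((4/7 - 4/7*3) + 9) = (4 + 32)*((4/7 - 12/7) + 9) = 36*(-8/7 + 9) = 36*(55/7) = 1980/7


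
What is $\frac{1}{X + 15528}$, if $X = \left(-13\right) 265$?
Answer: $\frac{1}{12083} \approx 8.2761 \cdot 10^{-5}$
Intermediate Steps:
$X = -3445$
$\frac{1}{X + 15528} = \frac{1}{-3445 + 15528} = \frac{1}{12083}$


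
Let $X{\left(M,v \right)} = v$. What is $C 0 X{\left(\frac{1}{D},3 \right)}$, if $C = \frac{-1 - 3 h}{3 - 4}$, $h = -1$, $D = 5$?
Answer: $0$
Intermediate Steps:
$C = -2$ ($C = \frac{-1 - -3}{3 - 4} = \frac{-1 + 3}{-1} = 2 \left(-1\right) = -2$)
$C 0 X{\left(\frac{1}{D},3 \right)} = \left(-2\right) 0 \cdot 3 = 0 \cdot 3 = 0$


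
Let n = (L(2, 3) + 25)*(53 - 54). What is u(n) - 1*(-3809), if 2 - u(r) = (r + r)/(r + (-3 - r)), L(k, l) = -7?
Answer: 3799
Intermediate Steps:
n = -18 (n = (-7 + 25)*(53 - 54) = 18*(-1) = -18)
u(r) = 2 + 2*r/3 (u(r) = 2 - (r + r)/(r + (-3 - r)) = 2 - 2*r/(-3) = 2 - 2*r*(-1)/3 = 2 - (-2)*r/3 = 2 + 2*r/3)
u(n) - 1*(-3809) = (2 + (⅔)*(-18)) - 1*(-3809) = (2 - 12) + 3809 = -10 + 3809 = 3799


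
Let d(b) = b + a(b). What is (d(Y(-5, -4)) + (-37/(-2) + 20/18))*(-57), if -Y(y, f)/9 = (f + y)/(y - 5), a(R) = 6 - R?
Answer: -8759/6 ≈ -1459.8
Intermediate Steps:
Y(y, f) = -9*(f + y)/(-5 + y) (Y(y, f) = -9*(f + y)/(y - 5) = -9*(f + y)/(-5 + y))
d(b) = 6 (d(b) = b + (6 - b) = 6)
(d(Y(-5, -4)) + (-37/(-2) + 20/18))*(-57) = (6 + (-37/(-2) + 20/18))*(-57) = (6 + (-37*(-½) + 20*(1/18)))*(-57) = (6 + (37/2 + 10/9))*(-57) = (6 + 353/18)*(-57) = (461/18)*(-57) = -8759/6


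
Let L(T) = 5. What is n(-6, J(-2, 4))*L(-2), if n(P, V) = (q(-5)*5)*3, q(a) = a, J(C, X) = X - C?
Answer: -375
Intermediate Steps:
n(P, V) = -75 (n(P, V) = -5*5*3 = -25*3 = -75)
n(-6, J(-2, 4))*L(-2) = -75*5 = -375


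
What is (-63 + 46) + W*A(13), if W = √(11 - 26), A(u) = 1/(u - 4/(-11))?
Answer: -17 + 11*I*√15/147 ≈ -17.0 + 0.28981*I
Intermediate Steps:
A(u) = 1/(4/11 + u) (A(u) = 1/(u - 4*(-1/11)) = 1/(u + 4/11) = 1/(4/11 + u))
W = I*√15 (W = √(-15) = I*√15 ≈ 3.873*I)
(-63 + 46) + W*A(13) = (-63 + 46) + (I*√15)*(11/(4 + 11*13)) = -17 + (I*√15)*(11/(4 + 143)) = -17 + (I*√15)*(11/147) = -17 + 11*I*√15/147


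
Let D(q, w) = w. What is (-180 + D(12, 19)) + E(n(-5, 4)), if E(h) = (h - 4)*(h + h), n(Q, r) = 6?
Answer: -137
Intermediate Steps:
E(h) = 2*h*(-4 + h) (E(h) = (-4 + h)*(2*h) = 2*h*(-4 + h))
(-180 + D(12, 19)) + E(n(-5, 4)) = (-180 + 19) + 2*6*(-4 + 6) = -161 + 2*6*2 = -161 + 24 = -137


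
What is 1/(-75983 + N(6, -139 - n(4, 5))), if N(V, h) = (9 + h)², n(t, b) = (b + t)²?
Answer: -1/31462 ≈ -3.1784e-5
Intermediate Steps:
1/(-75983 + N(6, -139 - n(4, 5))) = 1/(-75983 + (9 + (-139 - (5 + 4)²))²) = 1/(-75983 + (9 + (-139 - 1*9²))²) = 1/(-75983 + (9 + (-139 - 1*81))²) = 1/(-75983 + (9 + (-139 - 81))²) = 1/(-75983 + (9 - 220)²) = 1/(-75983 + (-211)²) = 1/(-75983 + 44521) = 1/(-31462) = -1/31462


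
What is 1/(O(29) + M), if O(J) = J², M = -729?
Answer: 1/112 ≈ 0.0089286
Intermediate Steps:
1/(O(29) + M) = 1/(29² - 729) = 1/(841 - 729) = 1/112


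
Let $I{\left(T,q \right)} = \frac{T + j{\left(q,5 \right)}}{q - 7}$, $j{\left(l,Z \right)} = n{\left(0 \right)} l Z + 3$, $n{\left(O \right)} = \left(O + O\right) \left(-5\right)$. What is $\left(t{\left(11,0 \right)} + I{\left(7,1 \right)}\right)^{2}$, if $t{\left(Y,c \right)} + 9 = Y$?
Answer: $\frac{1}{9} \approx 0.11111$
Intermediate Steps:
$t{\left(Y,c \right)} = -9 + Y$
$n{\left(O \right)} = - 10 O$ ($n{\left(O \right)} = 2 O \left(-5\right) = - 10 O$)
$j{\left(l,Z \right)} = 3$ ($j{\left(l,Z \right)} = \left(-10\right) 0 l Z + 3 = 0 l Z + 3 = 0 Z + 3 = 0 + 3 = 3$)
$I{\left(T,q \right)} = \frac{3 + T}{-7 + q}$ ($I{\left(T,q \right)} = \frac{T + 3}{q - 7} = \frac{3 + T}{-7 + q}$)
$\left(t{\left(11,0 \right)} + I{\left(7,1 \right)}\right)^{2} = \left(\left(-9 + 11\right) + \frac{3 + 7}{-7 + 1}\right)^{2} = \left(2 + \frac{1}{-6} \cdot 10\right)^{2} = \left(2 - \frac{5}{3}\right)^{2} = \left(\frac{1}{3}\right)^{2} = \frac{1}{9}$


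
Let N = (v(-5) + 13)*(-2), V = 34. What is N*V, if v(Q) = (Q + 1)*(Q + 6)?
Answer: -612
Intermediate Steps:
v(Q) = (1 + Q)*(6 + Q)
N = -18 (N = ((6 + (-5)² + 7*(-5)) + 13)*(-2) = ((6 + 25 - 35) + 13)*(-2) = (-4 + 13)*(-2) = 9*(-2) = -18)
N*V = -18*34 = -612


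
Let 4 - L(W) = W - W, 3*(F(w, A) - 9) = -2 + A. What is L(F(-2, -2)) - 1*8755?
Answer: -8751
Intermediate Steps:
F(w, A) = 25/3 + A/3 (F(w, A) = 9 + (-2 + A)/3 = 9 + (-⅔ + A/3) = 25/3 + A/3)
L(W) = 4 (L(W) = 4 - (W - W) = 4 - 1*0 = 4 + 0 = 4)
L(F(-2, -2)) - 1*8755 = 4 - 1*8755 = 4 - 8755 = -8751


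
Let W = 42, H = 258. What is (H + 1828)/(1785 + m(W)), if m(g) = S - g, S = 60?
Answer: 2086/1803 ≈ 1.1570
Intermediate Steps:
m(g) = 60 - g
(H + 1828)/(1785 + m(W)) = (258 + 1828)/(1785 + (60 - 1*42)) = 2086/(1785 + (60 - 42)) = 2086/(1785 + 18) = 2086/1803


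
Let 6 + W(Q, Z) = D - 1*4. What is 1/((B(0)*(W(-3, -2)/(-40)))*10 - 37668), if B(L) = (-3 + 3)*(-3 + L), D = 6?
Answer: -1/37668 ≈ -2.6548e-5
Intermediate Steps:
B(L) = 0 (B(L) = 0*(-3 + L) = 0)
W(Q, Z) = -4 (W(Q, Z) = -6 + (6 - 1*4) = -6 + (6 - 4) = -6 + 2 = -4)
1/((B(0)*(W(-3, -2)/(-40)))*10 - 37668) = 1/((0*(-4/(-40)))*10 - 37668) = 1/((0*(-4*(-1/40)))*10 - 37668) = 1/((0*(⅒))*10 - 37668) = 1/(0*10 - 37668) = 1/(0 - 37668) = 1/(-37668) = -1/37668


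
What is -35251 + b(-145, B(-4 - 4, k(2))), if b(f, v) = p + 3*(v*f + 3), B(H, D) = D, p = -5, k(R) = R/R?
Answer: -35682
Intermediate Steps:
k(R) = 1
b(f, v) = 4 + 3*f*v (b(f, v) = -5 + 3*(v*f + 3) = -5 + 3*(f*v + 3) = -5 + 3*(3 + f*v) = -5 + (9 + 3*f*v) = 4 + 3*f*v)
-35251 + b(-145, B(-4 - 4, k(2))) = -35251 + (4 + 3*(-145)*1) = -35251 + (4 - 435) = -35251 - 431 = -35682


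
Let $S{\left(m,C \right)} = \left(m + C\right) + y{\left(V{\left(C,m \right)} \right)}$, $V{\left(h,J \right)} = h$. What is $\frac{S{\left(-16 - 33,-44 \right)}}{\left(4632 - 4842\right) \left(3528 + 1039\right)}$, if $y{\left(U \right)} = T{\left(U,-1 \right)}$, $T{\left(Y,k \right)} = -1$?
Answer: $\frac{47}{479535} \approx 9.8012 \cdot 10^{-5}$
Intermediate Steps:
$y{\left(U \right)} = -1$
$S{\left(m,C \right)} = -1 + C + m$ ($S{\left(m,C \right)} = \left(m + C\right) - 1 = \left(C + m\right) - 1 = -1 + C + m$)
$\frac{S{\left(-16 - 33,-44 \right)}}{\left(4632 - 4842\right) \left(3528 + 1039\right)} = \frac{-1 - 44 - 49}{\left(4632 - 4842\right) \left(3528 + 1039\right)} = \frac{-1 - 44 - 49}{\left(-210\right) 4567} = \frac{-1 - 44 - 49}{-959070} = \left(-94\right) \left(- \frac{1}{959070}\right) = \frac{47}{479535}$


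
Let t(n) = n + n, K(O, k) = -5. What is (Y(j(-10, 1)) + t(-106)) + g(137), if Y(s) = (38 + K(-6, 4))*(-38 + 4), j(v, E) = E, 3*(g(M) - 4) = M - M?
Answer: -1330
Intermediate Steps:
g(M) = 4 (g(M) = 4 + (M - M)/3 = 4 + (⅓)*0 = 4 + 0 = 4)
t(n) = 2*n
Y(s) = -1122 (Y(s) = (38 - 5)*(-38 + 4) = 33*(-34) = -1122)
(Y(j(-10, 1)) + t(-106)) + g(137) = (-1122 + 2*(-106)) + 4 = (-1122 - 212) + 4 = -1334 + 4 = -1330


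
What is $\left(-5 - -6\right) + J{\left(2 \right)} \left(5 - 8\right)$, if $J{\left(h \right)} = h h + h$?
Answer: $-17$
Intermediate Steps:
$J{\left(h \right)} = h + h^{2}$ ($J{\left(h \right)} = h^{2} + h = h + h^{2}$)
$\left(-5 - -6\right) + J{\left(2 \right)} \left(5 - 8\right) = \left(-5 - -6\right) + 2 \left(1 + 2\right) \left(5 - 8\right) = \left(-5 + 6\right) + 2 \cdot 3 \left(5 - 8\right) = 1 + 6 \left(-3\right) = 1 - 18 = -17$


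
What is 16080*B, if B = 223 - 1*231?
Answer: -128640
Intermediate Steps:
B = -8 (B = 223 - 231 = -8)
16080*B = 16080*(-8) = -128640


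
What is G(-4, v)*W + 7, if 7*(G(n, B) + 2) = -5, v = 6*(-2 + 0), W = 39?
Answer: -692/7 ≈ -98.857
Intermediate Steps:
v = -12 (v = 6*(-2) = -12)
G(n, B) = -19/7 (G(n, B) = -2 + (1/7)*(-5) = -2 - 5/7 = -19/7)
G(-4, v)*W + 7 = -19/7*39 + 7 = -741/7 + 7 = -692/7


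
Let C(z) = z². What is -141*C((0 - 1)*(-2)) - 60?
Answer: -624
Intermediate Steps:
-141*C((0 - 1)*(-2)) - 60 = -141*4*(0 - 1)² - 60 = -141*(-1*(-2))² - 60 = -141*2² - 60 = -141*4 - 60 = -564 - 60 = -624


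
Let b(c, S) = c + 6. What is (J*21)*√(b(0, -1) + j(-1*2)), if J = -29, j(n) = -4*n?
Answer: -609*√14 ≈ -2278.7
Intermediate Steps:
b(c, S) = 6 + c
(J*21)*√(b(0, -1) + j(-1*2)) = (-29*21)*√((6 + 0) - (-4)*2) = -609*√(6 - 4*(-2)) = -609*√(6 + 8) = -609*√14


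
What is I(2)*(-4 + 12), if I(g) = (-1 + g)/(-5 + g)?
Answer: -8/3 ≈ -2.6667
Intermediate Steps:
I(g) = (-1 + g)/(-5 + g)
I(2)*(-4 + 12) = ((-1 + 2)/(-5 + 2))*(-4 + 12) = (1/(-3))*8 = -⅓*1*8 = -⅓*8 = -8/3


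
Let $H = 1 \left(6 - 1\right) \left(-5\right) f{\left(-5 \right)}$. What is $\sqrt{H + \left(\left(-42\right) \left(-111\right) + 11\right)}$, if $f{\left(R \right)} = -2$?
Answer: $\sqrt{4723} \approx 68.724$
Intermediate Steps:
$H = 50$ ($H = 1 \left(6 - 1\right) \left(-5\right) \left(-2\right) = 1 \cdot 5 \left(-5\right) \left(-2\right) = 1 \left(-25\right) \left(-2\right) = \left(-25\right) \left(-2\right) = 50$)
$\sqrt{H + \left(\left(-42\right) \left(-111\right) + 11\right)} = \sqrt{50 + \left(\left(-42\right) \left(-111\right) + 11\right)} = \sqrt{50 + \left(4662 + 11\right)} = \sqrt{50 + 4673} = \sqrt{4723}$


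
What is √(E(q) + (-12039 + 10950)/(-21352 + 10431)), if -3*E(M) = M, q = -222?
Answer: √8837742803/10921 ≈ 8.6081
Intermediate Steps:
E(M) = -M/3
√(E(q) + (-12039 + 10950)/(-21352 + 10431)) = √(-⅓*(-222) + (-12039 + 10950)/(-21352 + 10431)) = √(74 - 1089/(-10921)) = √(74 - 1089*(-1/10921)) = √(74 + 1089/10921) = √(809243/10921) = √8837742803/10921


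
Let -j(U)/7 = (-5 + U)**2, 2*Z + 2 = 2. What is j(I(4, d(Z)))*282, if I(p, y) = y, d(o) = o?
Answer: -49350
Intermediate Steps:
Z = 0 (Z = -1 + (1/2)*2 = -1 + 1 = 0)
j(U) = -7*(-5 + U)**2
j(I(4, d(Z)))*282 = -7*(-5 + 0)**2*282 = -7*(-5)**2*282 = -7*25*282 = -175*282 = -49350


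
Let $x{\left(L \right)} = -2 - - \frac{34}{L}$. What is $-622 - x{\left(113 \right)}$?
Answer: $- \frac{70094}{113} \approx -620.3$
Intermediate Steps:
$x{\left(L \right)} = -2 + \frac{34}{L}$
$-622 - x{\left(113 \right)} = -622 - \left(-2 + \frac{34}{113}\right) = -622 - - \frac{192}{113} = -622 + \frac{192}{113} = - \frac{70094}{113}$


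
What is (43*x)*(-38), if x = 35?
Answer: -57190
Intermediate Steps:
(43*x)*(-38) = (43*35)*(-38) = 1505*(-38) = -57190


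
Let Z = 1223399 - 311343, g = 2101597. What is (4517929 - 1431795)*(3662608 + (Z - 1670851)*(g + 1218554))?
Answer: -7774929221020850558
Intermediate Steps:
Z = 912056
(4517929 - 1431795)*(3662608 + (Z - 1670851)*(g + 1218554)) = (4517929 - 1431795)*(3662608 + (912056 - 1670851)*(2101597 + 1218554)) = 3086134*(3662608 - 758795*3320151) = 3086134*(3662608 - 2519313978045) = 3086134*(-2519310315437) = -7774929221020850558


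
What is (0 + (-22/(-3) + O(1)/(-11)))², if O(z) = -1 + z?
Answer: 484/9 ≈ 53.778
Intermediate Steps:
(0 + (-22/(-3) + O(1)/(-11)))² = (0 + (-22/(-3) + (-1 + 1)/(-11)))² = (0 + (-22*(-⅓) + 0*(-1/11)))² = (0 + (22/3 + 0))² = (0 + 22/3)² = (22/3)² = 484/9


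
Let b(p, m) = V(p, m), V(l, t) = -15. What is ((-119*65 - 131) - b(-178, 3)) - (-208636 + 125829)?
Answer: 74956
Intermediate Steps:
b(p, m) = -15
((-119*65 - 131) - b(-178, 3)) - (-208636 + 125829) = ((-119*65 - 131) - 1*(-15)) - (-208636 + 125829) = ((-7735 - 131) + 15) - 1*(-82807) = (-7866 + 15) + 82807 = -7851 + 82807 = 74956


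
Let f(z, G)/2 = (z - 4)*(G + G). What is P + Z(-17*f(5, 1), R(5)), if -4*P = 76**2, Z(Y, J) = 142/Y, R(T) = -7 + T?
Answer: -49167/34 ≈ -1446.1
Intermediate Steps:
f(z, G) = 4*G*(-4 + z) (f(z, G) = 2*((z - 4)*(G + G)) = 2*((-4 + z)*(2*G)) = 2*(2*G*(-4 + z)) = 4*G*(-4 + z))
P = -1444 (P = -1/4*76**2 = -1/4*5776 = -1444)
P + Z(-17*f(5, 1), R(5)) = -1444 + 142/((-68*(-4 + 5))) = -1444 + 142/((-68)) = -1444 + 142/((-17*4)) = -1444 + 142/(-68) = -1444 + 142*(-1/68) = -1444 - 71/34 = -49167/34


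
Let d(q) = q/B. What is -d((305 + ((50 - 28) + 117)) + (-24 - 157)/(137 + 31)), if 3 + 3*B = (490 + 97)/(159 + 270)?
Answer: 31922319/39200 ≈ 814.34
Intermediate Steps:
B = -700/1287 (B = -1 + ((490 + 97)/(159 + 270))/3 = -1 + (587/429)/3 = -1 + (587*(1/429))/3 = -1 + (1/3)*(587/429) = -1 + 587/1287 = -700/1287 ≈ -0.54390)
d(q) = -1287*q/700 (d(q) = q/(-700/1287) = q*(-1287/700) = -1287*q/700)
-d((305 + ((50 - 28) + 117)) + (-24 - 157)/(137 + 31)) = -(-1287)*((305 + ((50 - 28) + 117)) + (-24 - 157)/(137 + 31))/700 = -(-1287)*((305 + (22 + 117)) - 181/168)/700 = -(-1287)*((305 + 139) - 181*1/168)/700 = -(-1287)*(444 - 181/168)/700 = -(-1287)*74411/(700*168) = -1*(-31922319/39200) = 31922319/39200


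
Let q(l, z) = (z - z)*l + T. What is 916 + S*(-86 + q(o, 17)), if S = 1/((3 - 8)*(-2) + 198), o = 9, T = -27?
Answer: 190415/208 ≈ 915.46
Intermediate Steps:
q(l, z) = -27 (q(l, z) = (z - z)*l - 27 = 0*l - 27 = 0 - 27 = -27)
S = 1/208 (S = 1/(-5*(-2) + 198) = 1/(10 + 198) = 1/208 ≈ 0.0048077)
916 + S*(-86 + q(o, 17)) = 916 + (-86 - 27)/208 = 916 + (1/208)*(-113) = 916 - 113/208 = 190415/208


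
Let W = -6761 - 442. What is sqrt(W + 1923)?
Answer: 4*I*sqrt(330) ≈ 72.664*I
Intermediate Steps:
W = -7203
sqrt(W + 1923) = sqrt(-7203 + 1923) = sqrt(-5280) = 4*I*sqrt(330)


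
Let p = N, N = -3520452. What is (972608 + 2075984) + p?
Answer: -471860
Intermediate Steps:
p = -3520452
(972608 + 2075984) + p = (972608 + 2075984) - 3520452 = 3048592 - 3520452 = -471860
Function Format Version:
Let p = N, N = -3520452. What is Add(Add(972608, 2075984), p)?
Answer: -471860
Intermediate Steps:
p = -3520452
Add(Add(972608, 2075984), p) = Add(Add(972608, 2075984), -3520452) = Add(3048592, -3520452) = -471860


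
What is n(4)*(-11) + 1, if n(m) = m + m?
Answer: -87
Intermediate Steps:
n(m) = 2*m
n(4)*(-11) + 1 = (2*4)*(-11) + 1 = 8*(-11) + 1 = -88 + 1 = -87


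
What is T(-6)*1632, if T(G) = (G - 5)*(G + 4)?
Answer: 35904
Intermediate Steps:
T(G) = (-5 + G)*(4 + G)
T(-6)*1632 = (-20 + (-6)**2 - 1*(-6))*1632 = (-20 + 36 + 6)*1632 = 22*1632 = 35904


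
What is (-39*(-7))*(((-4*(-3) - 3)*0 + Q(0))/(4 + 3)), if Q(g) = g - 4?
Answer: -156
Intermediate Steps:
Q(g) = -4 + g
(-39*(-7))*(((-4*(-3) - 3)*0 + Q(0))/(4 + 3)) = (-39*(-7))*(((-4*(-3) - 3)*0 + (-4 + 0))/(4 + 3)) = 273*(((12 - 3)*0 - 4)/7) = 273*((9*0 - 4)/7) = 273*((0 - 4)/7) = 273*((1/7)*(-4)) = 273*(-4/7) = -156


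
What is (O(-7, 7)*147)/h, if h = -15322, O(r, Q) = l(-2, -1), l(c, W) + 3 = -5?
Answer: 588/7661 ≈ 0.076752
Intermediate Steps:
l(c, W) = -8 (l(c, W) = -3 - 5 = -8)
O(r, Q) = -8
(O(-7, 7)*147)/h = -8*147/(-15322) = -1176*(-1/15322) = 588/7661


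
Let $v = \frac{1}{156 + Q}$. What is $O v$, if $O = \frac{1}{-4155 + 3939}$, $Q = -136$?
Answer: $- \frac{1}{4320} \approx -0.00023148$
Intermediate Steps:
$v = \frac{1}{20}$ ($v = \frac{1}{156 - 136} = \frac{1}{20} \approx 0.05$)
$O = - \frac{1}{216}$ ($O = \frac{1}{-216} = - \frac{1}{216} \approx -0.0046296$)
$O v = \left(- \frac{1}{216}\right) \frac{1}{20} = - \frac{1}{4320}$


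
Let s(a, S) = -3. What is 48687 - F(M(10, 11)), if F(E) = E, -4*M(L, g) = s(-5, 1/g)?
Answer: 194745/4 ≈ 48686.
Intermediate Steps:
M(L, g) = ¾ (M(L, g) = -¼*(-3) = ¾)
48687 - F(M(10, 11)) = 48687 - 1*¾ = 48687 - ¾ = 194745/4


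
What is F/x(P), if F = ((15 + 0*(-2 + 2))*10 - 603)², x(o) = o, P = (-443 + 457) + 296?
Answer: 205209/310 ≈ 661.96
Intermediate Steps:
P = 310 (P = 14 + 296 = 310)
F = 205209 (F = ((15 + 0*0)*10 - 603)² = ((15 + 0)*10 - 603)² = (15*10 - 603)² = (150 - 603)² = (-453)² = 205209)
F/x(P) = 205209/310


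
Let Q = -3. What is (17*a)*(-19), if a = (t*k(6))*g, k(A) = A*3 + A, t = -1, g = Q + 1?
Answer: -15504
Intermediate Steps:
g = -2 (g = -3 + 1 = -2)
k(A) = 4*A (k(A) = 3*A + A = 4*A)
a = 48 (a = -4*6*(-2) = -1*24*(-2) = -24*(-2) = 48)
(17*a)*(-19) = (17*48)*(-19) = 816*(-19) = -15504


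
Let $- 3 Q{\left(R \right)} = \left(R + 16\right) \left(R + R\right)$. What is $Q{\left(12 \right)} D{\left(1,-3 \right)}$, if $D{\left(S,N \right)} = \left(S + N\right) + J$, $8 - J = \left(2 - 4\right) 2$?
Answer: $-2240$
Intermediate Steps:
$J = 12$ ($J = 8 - \left(2 - 4\right) 2 = 8 - \left(-2\right) 2 = 8 - -4 = 8 + 4 = 12$)
$Q{\left(R \right)} = - \frac{2 R \left(16 + R\right)}{3}$ ($Q{\left(R \right)} = - \frac{\left(R + 16\right) \left(R + R\right)}{3} = - \frac{\left(16 + R\right) 2 R}{3} = - \frac{2 R \left(16 + R\right)}{3}$)
$D{\left(S,N \right)} = 12 + N + S$ ($D{\left(S,N \right)} = \left(S + N\right) + 12 = \left(N + S\right) + 12 = 12 + N + S$)
$Q{\left(12 \right)} D{\left(1,-3 \right)} = \left(- \frac{2}{3}\right) 12 \left(16 + 12\right) \left(12 - 3 + 1\right) = \left(- \frac{2}{3}\right) 12 \cdot 28 \cdot 10 = \left(-224\right) 10 = -2240$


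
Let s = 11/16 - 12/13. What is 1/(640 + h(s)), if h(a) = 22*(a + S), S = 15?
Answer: 104/100341 ≈ 0.0010365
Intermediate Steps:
s = -49/208 (s = 11*(1/16) - 12*1/13 = 11/16 - 12/13 = -49/208 ≈ -0.23558)
h(a) = 330 + 22*a (h(a) = 22*(a + 15) = 22*(15 + a) = 330 + 22*a)
1/(640 + h(s)) = 1/(640 + (330 + 22*(-49/208))) = 1/(640 + (330 - 539/104)) = 1/(640 + 33781/104) = 1/(100341/104) = 104/100341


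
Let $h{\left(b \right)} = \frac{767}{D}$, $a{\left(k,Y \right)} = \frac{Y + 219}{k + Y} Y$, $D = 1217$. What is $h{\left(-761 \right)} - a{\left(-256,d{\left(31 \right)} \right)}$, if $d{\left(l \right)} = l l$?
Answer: $- \frac{275902585}{171597} \approx -1607.9$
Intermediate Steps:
$d{\left(l \right)} = l^{2}$
$a{\left(k,Y \right)} = \frac{Y \left(219 + Y\right)}{Y + k}$ ($a{\left(k,Y \right)} = \frac{219 + Y}{Y + k} Y = \frac{Y \left(219 + Y\right)}{Y + k}$)
$h{\left(b \right)} = \frac{767}{1217}$
$h{\left(-761 \right)} - a{\left(-256,d{\left(31 \right)} \right)} = \frac{767}{1217} - \frac{31^{2} \left(219 + 31^{2}\right)}{31^{2} - 256} = \frac{767}{1217} - \frac{961 \left(219 + 961\right)}{961 - 256} = \frac{767}{1217} - 961 \cdot \frac{1}{705} \cdot 1180 = \frac{767}{1217} - \frac{226796}{141} = - \frac{275902585}{171597}$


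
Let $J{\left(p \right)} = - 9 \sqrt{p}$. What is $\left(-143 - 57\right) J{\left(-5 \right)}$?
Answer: $1800 i \sqrt{5} \approx 4024.9 i$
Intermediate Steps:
$\left(-143 - 57\right) J{\left(-5 \right)} = \left(-143 - 57\right) \left(- 9 \sqrt{-5}\right) = - 200 \left(- 9 i \sqrt{5}\right) = 1800 i \sqrt{5}$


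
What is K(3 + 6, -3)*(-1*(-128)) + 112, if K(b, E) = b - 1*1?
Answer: 1136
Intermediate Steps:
K(b, E) = -1 + b (K(b, E) = b - 1 = -1 + b)
K(3 + 6, -3)*(-1*(-128)) + 112 = (-1 + (3 + 6))*(-1*(-128)) + 112 = (-1 + 9)*128 + 112 = 8*128 + 112 = 1024 + 112 = 1136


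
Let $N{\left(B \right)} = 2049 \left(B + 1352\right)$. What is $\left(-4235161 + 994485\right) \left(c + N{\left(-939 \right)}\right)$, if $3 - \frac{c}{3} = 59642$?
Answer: $-2162567908320$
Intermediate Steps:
$c = -178917$ ($c = 9 - 178926 = -178917$)
$N{\left(B \right)} = 2770248 + 2049 B$ ($N{\left(B \right)} = 2049 \left(1352 + B\right) = 2770248 + 2049 B$)
$\left(-4235161 + 994485\right) \left(c + N{\left(-939 \right)}\right) = \left(-4235161 + 994485\right) \left(-178917 + \left(2770248 + 2049 \left(-939\right)\right)\right) = - 3240676 \left(-178917 + \left(2770248 - 1924011\right)\right) = - 3240676 \left(-178917 + 846237\right) = \left(-3240676\right) 667320 = -2162567908320$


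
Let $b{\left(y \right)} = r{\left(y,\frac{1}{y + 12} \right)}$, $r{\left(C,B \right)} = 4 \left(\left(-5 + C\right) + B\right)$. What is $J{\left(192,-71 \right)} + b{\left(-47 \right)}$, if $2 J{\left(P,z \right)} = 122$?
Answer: $- \frac{5149}{35} \approx -147.11$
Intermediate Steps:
$J{\left(P,z \right)} = 61$ ($J{\left(P,z \right)} = \frac{1}{2} \cdot 122 = 61$)
$r{\left(C,B \right)} = -20 + 4 B + 4 C$ ($r{\left(C,B \right)} = 4 \left(-5 + B + C\right) = -20 + 4 B + 4 C$)
$b{\left(y \right)} = -20 + 4 y + \frac{4}{12 + y}$ ($b{\left(y \right)} = -20 + \frac{4}{y + 12} + 4 y = -20 + \frac{4}{12 + y} + 4 y = -20 + 4 y + \frac{4}{12 + y}$)
$J{\left(192,-71 \right)} + b{\left(-47 \right)} = 61 + \frac{4 \left(1 + \left(-5 - 47\right) \left(12 - 47\right)\right)}{12 - 47} = 61 + \frac{4 \left(1 - -1820\right)}{-35} = 61 + 4 \left(- \frac{1}{35}\right) \left(1 + 1820\right) = 61 + 4 \left(- \frac{1}{35}\right) 1821 = 61 - \frac{7284}{35} = - \frac{5149}{35}$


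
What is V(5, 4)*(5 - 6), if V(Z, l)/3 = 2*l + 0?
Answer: -24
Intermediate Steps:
V(Z, l) = 6*l (V(Z, l) = 3*(2*l + 0) = 3*(2*l) = 6*l)
V(5, 4)*(5 - 6) = (6*4)*(5 - 6) = 24*(-1) = -24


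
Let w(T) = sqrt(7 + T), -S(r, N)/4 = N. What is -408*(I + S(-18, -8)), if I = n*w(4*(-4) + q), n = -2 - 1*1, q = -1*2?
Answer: -13056 + 1224*I*sqrt(11) ≈ -13056.0 + 4059.5*I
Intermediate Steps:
S(r, N) = -4*N
q = -2
n = -3 (n = -2 - 1 = -3)
I = -3*I*sqrt(11) (I = -3*sqrt(7 + (4*(-4) - 2)) = -3*sqrt(7 + (-16 - 2)) = -3*sqrt(7 - 18) = -3*I*sqrt(11) ≈ -9.9499*I)
-408*(I + S(-18, -8)) = -408*(-3*I*sqrt(11) - 4*(-8)) = -408*(-3*I*sqrt(11) + 32) = -408*(32 - 3*I*sqrt(11)) = -13056 + 1224*I*sqrt(11)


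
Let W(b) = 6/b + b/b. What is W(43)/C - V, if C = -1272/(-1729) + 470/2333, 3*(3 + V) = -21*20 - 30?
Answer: 25067629367/162548858 ≈ 154.22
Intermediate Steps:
V = -153 (V = -3 + (-21*20 - 30)/3 = -3 + (-420 - 30)/3 = -3 + (1/3)*(-450) = -3 - 150 = -153)
C = 3780206/4033757 (C = -1272*(-1/1729) + 470*(1/2333) = 1272/1729 + 470/2333 = 3780206/4033757 ≈ 0.93714)
W(b) = 1 + 6/b (W(b) = 6/b + 1 = 1 + 6/b)
W(43)/C - V = ((6 + 43)/43)/(3780206/4033757) - 1*(-153) = ((1/43)*49)*(4033757/3780206) + 153 = (49/43)*(4033757/3780206) + 153 = 197654093/162548858 + 153 = 25067629367/162548858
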